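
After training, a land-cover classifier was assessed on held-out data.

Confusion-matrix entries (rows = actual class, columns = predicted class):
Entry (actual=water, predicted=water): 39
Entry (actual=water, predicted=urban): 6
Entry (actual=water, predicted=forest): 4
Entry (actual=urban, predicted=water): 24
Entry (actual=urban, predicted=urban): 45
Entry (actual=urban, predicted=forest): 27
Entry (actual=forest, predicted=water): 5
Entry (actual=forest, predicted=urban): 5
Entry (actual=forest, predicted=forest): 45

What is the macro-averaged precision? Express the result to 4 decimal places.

0.6564

Per-class precision (TP/(TP+FP)):
  water: TP=39, FP=24+5=29 → 39/68 = 0.57353
  urban: TP=45, FP=6+5=11 → 45/56 = 0.80357
  forest: TP=45, FP=4+27=31 → 45/76 = 0.59211
Macro-precision = mean = (0.57353 + 0.80357 + 0.59211) / 3 = 0.6564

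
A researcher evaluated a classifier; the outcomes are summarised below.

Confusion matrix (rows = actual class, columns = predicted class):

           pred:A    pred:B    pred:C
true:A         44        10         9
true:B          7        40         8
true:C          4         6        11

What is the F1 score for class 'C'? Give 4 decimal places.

0.4490

Take TP from the diagonal, FP from the rest of the 'C' prediction marginal, FN from the rest of the 'C' actual marginal.
F1 score = 2·TP/(2·TP+FP+FN).
C: TP=11, FP=9+8=17, FN=4+6=10 → 22/49 = 0.44898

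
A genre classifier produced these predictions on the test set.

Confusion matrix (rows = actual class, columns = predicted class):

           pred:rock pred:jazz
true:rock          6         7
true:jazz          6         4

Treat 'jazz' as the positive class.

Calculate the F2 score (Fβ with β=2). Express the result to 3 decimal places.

Fβ = (1+β²)·TP / ((1+β²)·TP + β²·FN + FP), with β²=4
= 5·4 / (5·4 + 4·6 + 7) = 0.392

0.392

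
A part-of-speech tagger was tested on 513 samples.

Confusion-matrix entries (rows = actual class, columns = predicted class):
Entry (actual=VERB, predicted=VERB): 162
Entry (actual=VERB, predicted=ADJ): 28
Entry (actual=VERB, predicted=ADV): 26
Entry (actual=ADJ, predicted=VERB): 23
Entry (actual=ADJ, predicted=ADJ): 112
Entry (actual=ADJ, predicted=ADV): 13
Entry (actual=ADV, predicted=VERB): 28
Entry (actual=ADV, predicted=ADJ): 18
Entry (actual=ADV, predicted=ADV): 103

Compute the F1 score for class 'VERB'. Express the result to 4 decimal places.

Treat 'VERB' as positive and all other classes as negative.
F1 score = 2·TP/(2·TP+FP+FN).
VERB: TP=162, FP=23+28=51, FN=28+26=54 → 324/429 = 0.75524

0.7552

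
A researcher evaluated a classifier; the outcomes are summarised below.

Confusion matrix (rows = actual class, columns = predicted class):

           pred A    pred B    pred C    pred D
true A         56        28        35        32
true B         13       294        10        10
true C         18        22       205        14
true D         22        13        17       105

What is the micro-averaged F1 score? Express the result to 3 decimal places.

0.738

Micro-averaging pools counts across classes: ΣTP=660, ΣFP=234, ΣFN=234.
Micro-F1 score = 2·TP/(2·TP+FP+FN) on pooled counts = 0.738 (equals overall accuracy in single-label multiclass).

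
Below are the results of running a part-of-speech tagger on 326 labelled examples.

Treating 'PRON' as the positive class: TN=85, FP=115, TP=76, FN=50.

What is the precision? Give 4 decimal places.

Precision = TP/(TP+FP) = 76/(76+115) = 76/191 = 0.3979

0.3979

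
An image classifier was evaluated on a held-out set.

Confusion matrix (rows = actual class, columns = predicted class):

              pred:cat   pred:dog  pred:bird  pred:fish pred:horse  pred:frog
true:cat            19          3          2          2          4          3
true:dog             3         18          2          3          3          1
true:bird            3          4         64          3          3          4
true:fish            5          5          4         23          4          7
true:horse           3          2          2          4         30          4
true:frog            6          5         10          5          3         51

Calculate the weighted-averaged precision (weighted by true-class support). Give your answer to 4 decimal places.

Per-class precision (TP/(TP+FP)):
  cat: TP=19, FP=3+3+5+3+6=20 → 19/39 = 0.48718
  dog: TP=18, FP=3+4+5+2+5=19 → 18/37 = 0.48649
  bird: TP=64, FP=2+2+4+2+10=20 → 64/84 = 0.76190
  fish: TP=23, FP=2+3+3+4+5=17 → 23/40 = 0.57500
  horse: TP=30, FP=4+3+3+4+3=17 → 30/47 = 0.63830
  frog: TP=51, FP=3+1+4+7+4=19 → 51/70 = 0.72857
Weighted-precision = Σ (supportᵢ/N)·precisionᵢ with N=317: (33/317)·0.48718 + (30/317)·0.48649 + (81/317)·0.76190 + (48/317)·0.57500 + (45/317)·0.63830 + (80/317)·0.72857 = 0.6530

0.6530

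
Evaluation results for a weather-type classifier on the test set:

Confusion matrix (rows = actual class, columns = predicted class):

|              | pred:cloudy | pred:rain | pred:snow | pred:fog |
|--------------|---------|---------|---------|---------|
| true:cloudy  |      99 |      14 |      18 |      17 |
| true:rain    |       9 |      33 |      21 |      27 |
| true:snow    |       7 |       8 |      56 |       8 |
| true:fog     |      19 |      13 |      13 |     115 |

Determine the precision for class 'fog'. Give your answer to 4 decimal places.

Treat 'fog' as positive and all other classes as negative.
precision = TP/(TP+FP).
fog: TP=115, FP=17+27+8=52 → 115/167 = 0.68862

0.6886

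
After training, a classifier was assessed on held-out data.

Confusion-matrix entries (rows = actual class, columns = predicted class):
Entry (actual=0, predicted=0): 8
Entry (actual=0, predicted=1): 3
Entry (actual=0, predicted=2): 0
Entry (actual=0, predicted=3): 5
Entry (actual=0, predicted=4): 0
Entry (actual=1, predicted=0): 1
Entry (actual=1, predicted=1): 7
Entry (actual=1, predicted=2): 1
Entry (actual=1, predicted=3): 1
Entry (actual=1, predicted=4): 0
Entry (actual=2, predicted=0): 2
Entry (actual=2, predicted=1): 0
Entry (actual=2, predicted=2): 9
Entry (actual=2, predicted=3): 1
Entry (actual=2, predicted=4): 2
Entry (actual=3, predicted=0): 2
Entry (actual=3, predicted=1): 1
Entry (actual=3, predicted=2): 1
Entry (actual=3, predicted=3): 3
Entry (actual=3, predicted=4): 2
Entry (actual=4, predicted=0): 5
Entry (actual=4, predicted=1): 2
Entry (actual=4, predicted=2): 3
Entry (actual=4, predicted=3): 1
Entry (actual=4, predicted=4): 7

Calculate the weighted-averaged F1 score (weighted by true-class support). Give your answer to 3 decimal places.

0.508

Per-class F1 score (2·TP/(2·TP+FP+FN)):
  0: TP=8, FP=1+2+2+5=10, FN=3+0+5+0=8 → 16/34 = 0.4706
  1: TP=7, FP=3+0+1+2=6, FN=1+1+1+0=3 → 14/23 = 0.6087
  2: TP=9, FP=0+1+1+3=5, FN=2+0+1+2=5 → 18/28 = 0.6429
  3: TP=3, FP=5+1+1+1=8, FN=2+1+1+2=6 → 6/20 = 0.3000
  4: TP=7, FP=0+0+2+2=4, FN=5+2+3+1=11 → 14/29 = 0.4828
Weighted-F1 score = Σ (supportᵢ/N)·F1 scoreᵢ with N=67: (16/67)·0.4706 + (10/67)·0.6087 + (14/67)·0.6429 + (9/67)·0.3000 + (18/67)·0.4828 = 0.508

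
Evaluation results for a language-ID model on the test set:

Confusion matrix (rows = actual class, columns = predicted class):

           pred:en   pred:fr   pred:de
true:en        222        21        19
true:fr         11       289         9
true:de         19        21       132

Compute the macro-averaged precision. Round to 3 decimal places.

Per-class precision (TP/(TP+FP)):
  en: TP=222, FP=11+19=30 → 222/252 = 0.8810
  fr: TP=289, FP=21+21=42 → 289/331 = 0.8731
  de: TP=132, FP=19+9=28 → 132/160 = 0.8250
Macro-precision = mean = (0.8810 + 0.8731 + 0.8250) / 3 = 0.860

0.860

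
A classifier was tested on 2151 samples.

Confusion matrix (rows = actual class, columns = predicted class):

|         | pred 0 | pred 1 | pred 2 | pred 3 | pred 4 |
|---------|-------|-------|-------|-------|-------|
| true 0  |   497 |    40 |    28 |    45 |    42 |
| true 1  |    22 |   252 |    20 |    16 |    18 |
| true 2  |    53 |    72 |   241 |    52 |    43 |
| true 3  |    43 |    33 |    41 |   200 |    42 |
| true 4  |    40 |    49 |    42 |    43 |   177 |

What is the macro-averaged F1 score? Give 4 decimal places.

0.6152

Per-class F1 score (2·TP/(2·TP+FP+FN)):
  0: TP=497, FP=22+53+43+40=158, FN=40+28+45+42=155 → 994/1307 = 0.76052
  1: TP=252, FP=40+72+33+49=194, FN=22+20+16+18=76 → 504/774 = 0.65116
  2: TP=241, FP=28+20+41+42=131, FN=53+72+52+43=220 → 482/833 = 0.57863
  3: TP=200, FP=45+16+52+43=156, FN=43+33+41+42=159 → 400/715 = 0.55944
  4: TP=177, FP=42+18+43+42=145, FN=40+49+42+43=174 → 354/673 = 0.52600
Macro-F1 score = mean = (0.76052 + 0.65116 + 0.57863 + 0.55944 + 0.52600) / 5 = 0.6152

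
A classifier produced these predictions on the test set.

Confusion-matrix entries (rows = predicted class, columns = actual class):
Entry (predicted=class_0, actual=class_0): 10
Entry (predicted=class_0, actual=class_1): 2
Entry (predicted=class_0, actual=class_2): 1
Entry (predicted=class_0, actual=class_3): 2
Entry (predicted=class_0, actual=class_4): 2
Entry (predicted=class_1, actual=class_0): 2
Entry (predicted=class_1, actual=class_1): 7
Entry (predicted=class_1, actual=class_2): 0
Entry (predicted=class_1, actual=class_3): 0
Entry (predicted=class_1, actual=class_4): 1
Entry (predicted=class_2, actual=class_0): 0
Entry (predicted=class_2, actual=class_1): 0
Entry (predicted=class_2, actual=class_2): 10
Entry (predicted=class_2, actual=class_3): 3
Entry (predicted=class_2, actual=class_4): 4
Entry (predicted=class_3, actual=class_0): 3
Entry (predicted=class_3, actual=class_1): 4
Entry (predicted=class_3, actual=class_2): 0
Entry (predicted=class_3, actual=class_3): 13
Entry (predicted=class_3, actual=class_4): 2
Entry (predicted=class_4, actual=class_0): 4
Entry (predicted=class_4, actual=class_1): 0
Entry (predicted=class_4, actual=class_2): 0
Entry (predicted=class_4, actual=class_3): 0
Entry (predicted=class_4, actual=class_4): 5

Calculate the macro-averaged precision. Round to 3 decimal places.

0.605

Per-class precision (TP/(TP+FP)):
  class_0: TP=10, FP=2+1+2+2=7 → 10/17 = 0.5882
  class_1: TP=7, FP=2+0+0+1=3 → 7/10 = 0.7000
  class_2: TP=10, FP=0+0+3+4=7 → 10/17 = 0.5882
  class_3: TP=13, FP=3+4+0+2=9 → 13/22 = 0.5909
  class_4: TP=5, FP=4+0+0+0=4 → 5/9 = 0.5556
Macro-precision = mean = (0.5882 + 0.7000 + 0.5882 + 0.5909 + 0.5556) / 5 = 0.605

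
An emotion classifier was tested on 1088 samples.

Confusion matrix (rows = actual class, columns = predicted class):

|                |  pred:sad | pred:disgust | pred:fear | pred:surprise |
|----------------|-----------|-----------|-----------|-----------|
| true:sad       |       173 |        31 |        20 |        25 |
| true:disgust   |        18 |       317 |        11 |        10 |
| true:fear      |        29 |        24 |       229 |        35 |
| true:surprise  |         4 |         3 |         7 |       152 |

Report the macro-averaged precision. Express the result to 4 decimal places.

Per-class precision (TP/(TP+FP)):
  sad: TP=173, FP=18+29+4=51 → 173/224 = 0.77232
  disgust: TP=317, FP=31+24+3=58 → 317/375 = 0.84533
  fear: TP=229, FP=20+11+7=38 → 229/267 = 0.85768
  surprise: TP=152, FP=25+10+35=70 → 152/222 = 0.68468
Macro-precision = mean = (0.77232 + 0.84533 + 0.85768 + 0.68468) / 4 = 0.7900

0.7900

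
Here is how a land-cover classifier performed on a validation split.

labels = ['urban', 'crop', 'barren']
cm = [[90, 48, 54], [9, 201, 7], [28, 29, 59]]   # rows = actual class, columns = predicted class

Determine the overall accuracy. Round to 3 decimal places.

0.667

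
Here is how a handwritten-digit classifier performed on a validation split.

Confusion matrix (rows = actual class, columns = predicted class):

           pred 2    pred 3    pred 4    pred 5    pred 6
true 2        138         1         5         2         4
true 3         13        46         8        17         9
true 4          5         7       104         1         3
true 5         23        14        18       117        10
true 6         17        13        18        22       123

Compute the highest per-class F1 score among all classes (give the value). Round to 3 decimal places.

Per-class F1 score (2·TP/(2·TP+FP+FN)):
  2: TP=138, FP=13+5+23+17=58, FN=1+5+2+4=12 → 276/346 = 0.7977
  3: TP=46, FP=1+7+14+13=35, FN=13+8+17+9=47 → 92/174 = 0.5287
  4: TP=104, FP=5+8+18+18=49, FN=5+7+1+3=16 → 208/273 = 0.7619
  5: TP=117, FP=2+17+1+22=42, FN=23+14+18+10=65 → 234/341 = 0.6862
  6: TP=123, FP=4+9+3+10=26, FN=17+13+18+22=70 → 246/342 = 0.7193
Highest is class '2' with F1 score = 0.798.

0.798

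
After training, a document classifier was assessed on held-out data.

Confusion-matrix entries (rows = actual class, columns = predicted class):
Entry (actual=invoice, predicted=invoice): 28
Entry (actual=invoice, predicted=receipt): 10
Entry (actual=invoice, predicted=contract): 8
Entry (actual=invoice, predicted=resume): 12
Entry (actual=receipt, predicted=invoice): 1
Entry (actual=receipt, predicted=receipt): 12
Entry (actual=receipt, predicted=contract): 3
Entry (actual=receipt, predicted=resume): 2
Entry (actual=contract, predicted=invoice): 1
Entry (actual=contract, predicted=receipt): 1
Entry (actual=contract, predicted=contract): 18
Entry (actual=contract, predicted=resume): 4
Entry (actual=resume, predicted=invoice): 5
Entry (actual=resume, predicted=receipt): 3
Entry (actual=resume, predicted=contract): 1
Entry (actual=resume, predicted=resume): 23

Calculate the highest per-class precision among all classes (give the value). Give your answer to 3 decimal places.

0.800

Per-class precision (TP/(TP+FP)):
  invoice: TP=28, FP=1+1+5=7 → 28/35 = 0.8000
  receipt: TP=12, FP=10+1+3=14 → 12/26 = 0.4615
  contract: TP=18, FP=8+3+1=12 → 18/30 = 0.6000
  resume: TP=23, FP=12+2+4=18 → 23/41 = 0.5610
Highest is class 'invoice' with precision = 0.800.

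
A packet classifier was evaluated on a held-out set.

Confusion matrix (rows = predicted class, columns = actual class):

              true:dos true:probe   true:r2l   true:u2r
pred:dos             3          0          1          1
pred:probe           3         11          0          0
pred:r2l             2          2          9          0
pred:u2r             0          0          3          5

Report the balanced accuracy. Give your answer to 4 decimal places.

Balanced accuracy = mean of per-class recall.
  dos: recall = 3/8 = 0.37500
  probe: recall = 11/13 = 0.84615
  r2l: recall = 9/13 = 0.69231
  u2r: recall = 5/6 = 0.83333
Mean = (0.37500 + 0.84615 + 0.69231 + 0.83333) / 4 = 0.6867

0.6867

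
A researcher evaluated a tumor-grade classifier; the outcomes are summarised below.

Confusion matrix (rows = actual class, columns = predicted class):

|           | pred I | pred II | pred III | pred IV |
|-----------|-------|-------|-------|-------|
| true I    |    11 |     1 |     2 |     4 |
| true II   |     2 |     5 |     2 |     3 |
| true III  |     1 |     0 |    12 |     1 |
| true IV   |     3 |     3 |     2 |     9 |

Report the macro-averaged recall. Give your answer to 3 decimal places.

Per-class recall (TP/(TP+FN)):
  I: TP=11, FN=1+2+4=7 → 11/18 = 0.6111
  II: TP=5, FN=2+2+3=7 → 5/12 = 0.4167
  III: TP=12, FN=1+0+1=2 → 12/14 = 0.8571
  IV: TP=9, FN=3+3+2=8 → 9/17 = 0.5294
Macro-recall = mean = (0.6111 + 0.4167 + 0.8571 + 0.5294) / 4 = 0.604

0.604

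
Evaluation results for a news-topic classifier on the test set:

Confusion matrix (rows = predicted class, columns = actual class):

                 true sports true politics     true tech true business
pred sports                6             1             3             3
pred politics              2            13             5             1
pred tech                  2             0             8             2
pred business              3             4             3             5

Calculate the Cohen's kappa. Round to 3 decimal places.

Observed agreement pₒ = trace/N = 32/61 = 0.5246
Expected agreement pₑ = Σ (rowᵢ·colᵢ)/N² = (13·13 + 18·21 + 19·12 + 11·15)/61² = 0.2526
κ = (pₒ − pₑ)/(1 − pₑ) = (0.5246 − 0.2526)/(1 − 0.2526) = 0.364

0.364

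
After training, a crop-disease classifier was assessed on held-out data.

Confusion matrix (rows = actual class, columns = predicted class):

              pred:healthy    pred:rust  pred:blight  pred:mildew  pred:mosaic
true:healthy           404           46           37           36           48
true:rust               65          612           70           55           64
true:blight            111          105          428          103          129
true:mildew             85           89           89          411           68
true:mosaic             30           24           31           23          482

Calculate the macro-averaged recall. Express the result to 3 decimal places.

0.655

Per-class recall (TP/(TP+FN)):
  healthy: TP=404, FN=46+37+36+48=167 → 404/571 = 0.7075
  rust: TP=612, FN=65+70+55+64=254 → 612/866 = 0.7067
  blight: TP=428, FN=111+105+103+129=448 → 428/876 = 0.4886
  mildew: TP=411, FN=85+89+89+68=331 → 411/742 = 0.5539
  mosaic: TP=482, FN=30+24+31+23=108 → 482/590 = 0.8169
Macro-recall = mean = (0.7075 + 0.7067 + 0.4886 + 0.5539 + 0.8169) / 5 = 0.655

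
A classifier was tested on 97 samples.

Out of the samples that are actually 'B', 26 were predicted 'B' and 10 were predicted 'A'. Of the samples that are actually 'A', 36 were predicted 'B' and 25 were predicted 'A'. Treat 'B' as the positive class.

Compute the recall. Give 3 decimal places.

Recall = TP/(TP+FN) = 26/(26+10) = 26/36 = 0.722

0.722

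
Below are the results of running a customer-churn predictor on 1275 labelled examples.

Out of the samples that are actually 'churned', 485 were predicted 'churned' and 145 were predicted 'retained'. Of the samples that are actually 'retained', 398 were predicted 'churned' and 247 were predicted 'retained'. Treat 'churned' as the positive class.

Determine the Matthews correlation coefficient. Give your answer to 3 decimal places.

MCC = (TP·TN − FP·FN) / √((TP+FP)(TP+FN)(TN+FP)(TN+FN))
Numerator = 485·247 − 398·145 = 62085
Denominator = √(883·630·645·392) = √140652363600 = 375036.4830
MCC = 62085 / 375036.4830 = 0.166

0.166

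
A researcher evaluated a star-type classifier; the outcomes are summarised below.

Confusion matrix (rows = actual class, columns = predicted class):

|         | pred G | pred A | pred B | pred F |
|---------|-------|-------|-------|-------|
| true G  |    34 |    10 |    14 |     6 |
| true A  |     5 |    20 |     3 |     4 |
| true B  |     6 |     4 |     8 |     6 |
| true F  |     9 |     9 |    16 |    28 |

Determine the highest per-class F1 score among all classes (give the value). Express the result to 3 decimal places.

0.576

Per-class F1 score (2·TP/(2·TP+FP+FN)):
  G: TP=34, FP=5+6+9=20, FN=10+14+6=30 → 68/118 = 0.5763
  A: TP=20, FP=10+4+9=23, FN=5+3+4=12 → 40/75 = 0.5333
  B: TP=8, FP=14+3+16=33, FN=6+4+6=16 → 16/65 = 0.2462
  F: TP=28, FP=6+4+6=16, FN=9+9+16=34 → 56/106 = 0.5283
Highest is class 'G' with F1 score = 0.576.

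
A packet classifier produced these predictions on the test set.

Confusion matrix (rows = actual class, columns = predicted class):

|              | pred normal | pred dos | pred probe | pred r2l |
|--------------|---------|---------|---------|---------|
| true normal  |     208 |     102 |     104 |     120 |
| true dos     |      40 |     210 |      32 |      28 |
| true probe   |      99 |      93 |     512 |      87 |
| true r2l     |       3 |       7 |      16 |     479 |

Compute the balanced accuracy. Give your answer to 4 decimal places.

0.6657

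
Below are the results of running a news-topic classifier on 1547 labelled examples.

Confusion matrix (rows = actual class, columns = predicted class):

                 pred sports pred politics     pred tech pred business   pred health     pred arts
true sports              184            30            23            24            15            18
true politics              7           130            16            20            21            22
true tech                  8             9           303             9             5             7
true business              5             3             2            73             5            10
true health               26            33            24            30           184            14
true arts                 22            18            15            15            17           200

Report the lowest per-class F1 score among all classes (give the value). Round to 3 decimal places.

0.543

Per-class F1 score (2·TP/(2·TP+FP+FN)):
  sports: TP=184, FP=7+8+5+26+22=68, FN=30+23+24+15+18=110 → 368/546 = 0.6740
  politics: TP=130, FP=30+9+3+33+18=93, FN=7+16+20+21+22=86 → 260/439 = 0.5923
  tech: TP=303, FP=23+16+2+24+15=80, FN=8+9+9+5+7=38 → 606/724 = 0.8370
  business: TP=73, FP=24+20+9+30+15=98, FN=5+3+2+5+10=25 → 146/269 = 0.5428
  health: TP=184, FP=15+21+5+5+17=63, FN=26+33+24+30+14=127 → 368/558 = 0.6595
  arts: TP=200, FP=18+22+7+10+14=71, FN=22+18+15+15+17=87 → 400/558 = 0.7168
Lowest is class 'business' with F1 score = 0.543.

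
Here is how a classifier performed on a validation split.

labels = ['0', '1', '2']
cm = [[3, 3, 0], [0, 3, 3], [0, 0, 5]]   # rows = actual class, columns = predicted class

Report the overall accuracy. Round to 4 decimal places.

0.6471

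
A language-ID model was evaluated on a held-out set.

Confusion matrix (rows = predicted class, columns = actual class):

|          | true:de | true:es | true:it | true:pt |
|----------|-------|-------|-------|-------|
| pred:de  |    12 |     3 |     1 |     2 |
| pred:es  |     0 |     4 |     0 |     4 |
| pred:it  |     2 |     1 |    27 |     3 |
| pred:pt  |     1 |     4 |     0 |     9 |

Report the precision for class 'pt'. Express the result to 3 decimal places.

Take TP from the diagonal, FP from the rest of the 'pt' prediction marginal, FN from the rest of the 'pt' actual marginal.
precision = TP/(TP+FP).
pt: TP=9, FP=1+4+0=5 → 9/14 = 0.6429

0.643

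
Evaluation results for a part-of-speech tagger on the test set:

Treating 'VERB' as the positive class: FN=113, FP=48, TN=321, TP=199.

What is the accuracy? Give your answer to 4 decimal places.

0.7636

Accuracy = (TP+TN)/N = (199+321)/681 = 0.7636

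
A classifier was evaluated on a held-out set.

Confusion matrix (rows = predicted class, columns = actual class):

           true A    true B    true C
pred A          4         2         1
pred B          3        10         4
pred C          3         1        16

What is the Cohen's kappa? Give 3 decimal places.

Observed agreement pₒ = trace/N = 30/44 = 0.6818
Expected agreement pₑ = Σ (rowᵢ·colᵢ)/N² = (10·7 + 13·17 + 21·20)/44² = 0.3673
κ = (pₒ − pₑ)/(1 − pₑ) = (0.6818 − 0.3673)/(1 − 0.3673) = 0.497

0.497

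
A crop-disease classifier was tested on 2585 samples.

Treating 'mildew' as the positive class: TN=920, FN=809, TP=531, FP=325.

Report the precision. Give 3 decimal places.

0.620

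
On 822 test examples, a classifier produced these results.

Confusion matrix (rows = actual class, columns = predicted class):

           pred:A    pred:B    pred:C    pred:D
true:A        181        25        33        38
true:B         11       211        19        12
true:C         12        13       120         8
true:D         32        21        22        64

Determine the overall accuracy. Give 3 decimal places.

0.701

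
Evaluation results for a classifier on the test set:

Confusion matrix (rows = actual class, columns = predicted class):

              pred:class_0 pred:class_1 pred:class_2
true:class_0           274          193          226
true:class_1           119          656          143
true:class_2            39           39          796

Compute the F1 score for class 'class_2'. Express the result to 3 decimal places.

0.781

Treat 'class_2' as positive and all other classes as negative.
F1 score = 2·TP/(2·TP+FP+FN).
class_2: TP=796, FP=226+143=369, FN=39+39=78 → 1592/2039 = 0.7808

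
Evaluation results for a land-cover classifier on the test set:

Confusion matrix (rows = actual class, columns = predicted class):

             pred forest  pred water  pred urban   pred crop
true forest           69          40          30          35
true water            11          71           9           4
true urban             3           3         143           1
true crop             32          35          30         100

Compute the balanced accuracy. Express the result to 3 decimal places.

0.651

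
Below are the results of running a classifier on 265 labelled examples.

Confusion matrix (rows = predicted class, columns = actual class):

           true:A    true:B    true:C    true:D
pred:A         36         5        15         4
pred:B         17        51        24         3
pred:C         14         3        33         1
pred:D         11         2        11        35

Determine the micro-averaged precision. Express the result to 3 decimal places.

Micro-averaging pools counts across classes: ΣTP=155, ΣFP=110, ΣFN=110.
Micro-precision = TP/(TP+FP) on pooled counts = 0.585 (equals overall accuracy in single-label multiclass).

0.585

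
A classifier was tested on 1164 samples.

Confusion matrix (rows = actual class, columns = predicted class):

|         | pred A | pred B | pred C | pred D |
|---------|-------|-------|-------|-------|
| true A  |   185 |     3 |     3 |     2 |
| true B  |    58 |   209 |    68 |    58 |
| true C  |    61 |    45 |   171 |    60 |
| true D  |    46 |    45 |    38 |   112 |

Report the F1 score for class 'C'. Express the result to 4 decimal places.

F1 score = 2·TP/(2·TP+FP+FN).
C: TP=171, FP=3+68+38=109, FN=61+45+60=166 → 342/617 = 0.55429

0.5543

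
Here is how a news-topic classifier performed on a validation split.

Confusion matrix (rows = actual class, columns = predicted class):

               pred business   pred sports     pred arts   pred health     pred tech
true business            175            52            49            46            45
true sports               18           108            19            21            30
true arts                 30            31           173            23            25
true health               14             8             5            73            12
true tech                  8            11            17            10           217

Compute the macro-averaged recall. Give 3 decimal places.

0.624

Per-class recall (TP/(TP+FN)):
  business: TP=175, FN=52+49+46+45=192 → 175/367 = 0.4768
  sports: TP=108, FN=18+19+21+30=88 → 108/196 = 0.5510
  arts: TP=173, FN=30+31+23+25=109 → 173/282 = 0.6135
  health: TP=73, FN=14+8+5+12=39 → 73/112 = 0.6518
  tech: TP=217, FN=8+11+17+10=46 → 217/263 = 0.8251
Macro-recall = mean = (0.4768 + 0.5510 + 0.6135 + 0.6518 + 0.8251) / 5 = 0.624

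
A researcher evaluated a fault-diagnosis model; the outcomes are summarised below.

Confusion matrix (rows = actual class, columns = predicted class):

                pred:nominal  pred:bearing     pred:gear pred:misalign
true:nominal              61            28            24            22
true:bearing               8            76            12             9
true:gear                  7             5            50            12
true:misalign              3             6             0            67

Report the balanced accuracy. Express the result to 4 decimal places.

0.6832

Balanced accuracy = mean of per-class recall.
  nominal: recall = 61/135 = 0.45185
  bearing: recall = 76/105 = 0.72381
  gear: recall = 50/74 = 0.67568
  misalign: recall = 67/76 = 0.88158
Mean = (0.45185 + 0.72381 + 0.67568 + 0.88158) / 4 = 0.6832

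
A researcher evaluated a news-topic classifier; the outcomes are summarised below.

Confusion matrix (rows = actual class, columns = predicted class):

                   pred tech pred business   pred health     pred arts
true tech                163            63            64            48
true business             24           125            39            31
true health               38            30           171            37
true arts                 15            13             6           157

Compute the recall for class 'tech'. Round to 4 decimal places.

Treat 'tech' as positive and all other classes as negative.
recall = TP/(TP+FN).
tech: TP=163, FN=63+64+48=175 → 163/338 = 0.48225

0.4822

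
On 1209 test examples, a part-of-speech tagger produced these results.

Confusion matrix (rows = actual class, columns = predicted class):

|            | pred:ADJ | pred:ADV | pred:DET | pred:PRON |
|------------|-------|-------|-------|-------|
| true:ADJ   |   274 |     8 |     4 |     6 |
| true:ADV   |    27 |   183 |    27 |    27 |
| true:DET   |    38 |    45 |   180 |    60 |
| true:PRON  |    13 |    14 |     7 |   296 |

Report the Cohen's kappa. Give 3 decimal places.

0.695

Observed agreement pₒ = trace/N = 933/1209 = 0.7717
Expected agreement pₑ = Σ (rowᵢ·colᵢ)/N² = (292·352 + 264·250 + 323·218 + 330·389)/1209² = 0.2515
κ = (pₒ − pₑ)/(1 − pₑ) = (0.7717 − 0.2515)/(1 − 0.2515) = 0.695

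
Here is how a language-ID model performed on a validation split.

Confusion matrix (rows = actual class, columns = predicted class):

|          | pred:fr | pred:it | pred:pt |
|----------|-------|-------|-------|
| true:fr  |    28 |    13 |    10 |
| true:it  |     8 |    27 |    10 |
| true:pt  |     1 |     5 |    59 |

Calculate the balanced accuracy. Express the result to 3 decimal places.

Balanced accuracy = mean of per-class recall.
  fr: recall = 28/51 = 0.5490
  it: recall = 27/45 = 0.6000
  pt: recall = 59/65 = 0.9077
Mean = (0.5490 + 0.6000 + 0.9077) / 3 = 0.686

0.686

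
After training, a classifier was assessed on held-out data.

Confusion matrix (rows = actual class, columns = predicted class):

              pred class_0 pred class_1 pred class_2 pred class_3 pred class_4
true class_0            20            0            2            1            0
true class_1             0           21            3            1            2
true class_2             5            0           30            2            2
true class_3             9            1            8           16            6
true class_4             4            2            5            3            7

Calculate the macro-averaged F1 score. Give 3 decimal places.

0.609

Per-class F1 score (2·TP/(2·TP+FP+FN)):
  class_0: TP=20, FP=0+5+9+4=18, FN=0+2+1+0=3 → 40/61 = 0.6557
  class_1: TP=21, FP=0+0+1+2=3, FN=0+3+1+2=6 → 42/51 = 0.8235
  class_2: TP=30, FP=2+3+8+5=18, FN=5+0+2+2=9 → 60/87 = 0.6897
  class_3: TP=16, FP=1+1+2+3=7, FN=9+1+8+6=24 → 32/63 = 0.5079
  class_4: TP=7, FP=0+2+2+6=10, FN=4+2+5+3=14 → 14/38 = 0.3684
Macro-F1 score = mean = (0.6557 + 0.8235 + 0.6897 + 0.5079 + 0.3684) / 5 = 0.609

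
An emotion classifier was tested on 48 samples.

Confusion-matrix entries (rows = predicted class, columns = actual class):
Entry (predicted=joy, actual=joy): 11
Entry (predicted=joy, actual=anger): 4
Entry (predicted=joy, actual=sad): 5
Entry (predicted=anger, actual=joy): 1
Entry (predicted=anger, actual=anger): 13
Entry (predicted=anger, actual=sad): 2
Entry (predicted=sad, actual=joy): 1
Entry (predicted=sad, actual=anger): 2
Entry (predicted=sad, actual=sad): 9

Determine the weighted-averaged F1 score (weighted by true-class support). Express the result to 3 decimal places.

0.689

Per-class F1 score (2·TP/(2·TP+FP+FN)):
  joy: TP=11, FP=4+5=9, FN=1+1=2 → 22/33 = 0.6667
  anger: TP=13, FP=1+2=3, FN=4+2=6 → 26/35 = 0.7429
  sad: TP=9, FP=1+2=3, FN=5+2=7 → 18/28 = 0.6429
Weighted-F1 score = Σ (supportᵢ/N)·F1 scoreᵢ with N=48: (13/48)·0.6667 + (19/48)·0.7429 + (16/48)·0.6429 = 0.689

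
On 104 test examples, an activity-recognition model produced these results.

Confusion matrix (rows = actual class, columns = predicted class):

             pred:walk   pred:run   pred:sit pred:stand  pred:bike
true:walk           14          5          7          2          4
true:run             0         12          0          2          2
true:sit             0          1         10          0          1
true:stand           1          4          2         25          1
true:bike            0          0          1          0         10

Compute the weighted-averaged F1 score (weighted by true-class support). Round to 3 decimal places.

0.681

Per-class F1 score (2·TP/(2·TP+FP+FN)):
  walk: TP=14, FP=0+0+1+0=1, FN=5+7+2+4=18 → 28/47 = 0.5957
  run: TP=12, FP=5+1+4+0=10, FN=0+0+2+2=4 → 24/38 = 0.6316
  sit: TP=10, FP=7+0+2+1=10, FN=0+1+0+1=2 → 20/32 = 0.6250
  stand: TP=25, FP=2+2+0+0=4, FN=1+4+2+1=8 → 50/62 = 0.8065
  bike: TP=10, FP=4+2+1+1=8, FN=0+0+1+0=1 → 20/29 = 0.6897
Weighted-F1 score = Σ (supportᵢ/N)·F1 scoreᵢ with N=104: (32/104)·0.5957 + (16/104)·0.6316 + (12/104)·0.6250 + (33/104)·0.8065 + (11/104)·0.6897 = 0.681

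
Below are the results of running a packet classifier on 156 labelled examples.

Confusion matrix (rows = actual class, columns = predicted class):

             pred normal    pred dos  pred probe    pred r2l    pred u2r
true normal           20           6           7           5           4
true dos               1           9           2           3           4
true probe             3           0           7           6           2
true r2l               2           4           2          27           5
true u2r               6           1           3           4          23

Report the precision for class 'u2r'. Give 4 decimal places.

0.6053

Treat 'u2r' as positive and all other classes as negative.
precision = TP/(TP+FP).
u2r: TP=23, FP=4+4+2+5=15 → 23/38 = 0.60526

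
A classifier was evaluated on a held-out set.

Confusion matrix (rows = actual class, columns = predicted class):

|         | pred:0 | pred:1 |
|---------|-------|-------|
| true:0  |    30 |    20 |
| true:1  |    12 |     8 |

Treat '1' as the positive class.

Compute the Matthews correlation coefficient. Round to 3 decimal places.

0.000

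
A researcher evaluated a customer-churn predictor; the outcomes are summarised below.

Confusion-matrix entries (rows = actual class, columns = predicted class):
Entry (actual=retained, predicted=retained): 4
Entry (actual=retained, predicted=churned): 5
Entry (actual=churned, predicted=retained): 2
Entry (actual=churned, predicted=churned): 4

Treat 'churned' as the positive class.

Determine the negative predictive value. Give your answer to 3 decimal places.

NPV = TN/(TN+FN) = 4/(4+2) = 0.667

0.667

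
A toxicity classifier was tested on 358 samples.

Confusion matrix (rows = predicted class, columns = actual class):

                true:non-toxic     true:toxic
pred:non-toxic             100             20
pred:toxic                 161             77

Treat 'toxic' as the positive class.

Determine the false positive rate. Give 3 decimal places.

FPR = FP/(FP+TN) = 161/(161+100) = 0.617

0.617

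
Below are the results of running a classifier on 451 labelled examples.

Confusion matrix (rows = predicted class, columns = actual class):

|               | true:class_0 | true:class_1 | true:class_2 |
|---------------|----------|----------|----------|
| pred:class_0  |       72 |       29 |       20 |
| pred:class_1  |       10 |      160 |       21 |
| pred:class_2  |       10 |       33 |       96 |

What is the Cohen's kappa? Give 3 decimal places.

Observed agreement pₒ = trace/N = 328/451 = 0.7273
Expected agreement pₑ = Σ (rowᵢ·colᵢ)/N² = (92·121 + 222·191 + 137·139)/451² = 0.3568
κ = (pₒ − pₑ)/(1 − pₑ) = (0.7273 − 0.3568)/(1 − 0.3568) = 0.576

0.576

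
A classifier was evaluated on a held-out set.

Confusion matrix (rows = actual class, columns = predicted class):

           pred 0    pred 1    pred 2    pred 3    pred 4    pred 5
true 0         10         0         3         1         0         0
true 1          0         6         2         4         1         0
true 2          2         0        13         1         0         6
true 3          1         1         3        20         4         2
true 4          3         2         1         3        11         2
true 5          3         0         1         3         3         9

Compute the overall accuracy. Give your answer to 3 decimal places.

Accuracy = trace / total = (10+6+13+20+11+9=69) / 121 = 69/121 = 0.570

0.570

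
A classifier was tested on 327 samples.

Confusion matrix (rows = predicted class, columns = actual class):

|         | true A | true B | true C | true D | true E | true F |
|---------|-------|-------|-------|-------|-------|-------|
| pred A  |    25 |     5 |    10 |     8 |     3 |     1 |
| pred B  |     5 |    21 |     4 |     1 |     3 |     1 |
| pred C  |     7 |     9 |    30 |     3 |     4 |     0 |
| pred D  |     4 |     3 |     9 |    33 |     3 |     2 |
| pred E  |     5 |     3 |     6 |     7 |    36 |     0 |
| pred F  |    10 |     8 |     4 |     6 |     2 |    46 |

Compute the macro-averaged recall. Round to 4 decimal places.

0.5910

Per-class recall (TP/(TP+FN)):
  A: TP=25, FN=5+7+4+5+10=31 → 25/56 = 0.44643
  B: TP=21, FN=5+9+3+3+8=28 → 21/49 = 0.42857
  C: TP=30, FN=10+4+9+6+4=33 → 30/63 = 0.47619
  D: TP=33, FN=8+1+3+7+6=25 → 33/58 = 0.56897
  E: TP=36, FN=3+3+4+3+2=15 → 36/51 = 0.70588
  F: TP=46, FN=1+1+0+2+0=4 → 46/50 = 0.92000
Macro-recall = mean = (0.44643 + 0.42857 + 0.47619 + 0.56897 + 0.70588 + 0.92000) / 6 = 0.5910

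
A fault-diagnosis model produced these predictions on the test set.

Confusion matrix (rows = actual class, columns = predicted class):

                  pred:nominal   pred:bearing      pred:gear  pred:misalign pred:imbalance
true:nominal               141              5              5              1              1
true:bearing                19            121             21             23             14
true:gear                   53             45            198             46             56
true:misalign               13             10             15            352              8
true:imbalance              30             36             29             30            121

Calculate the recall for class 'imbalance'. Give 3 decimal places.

0.492

Treat 'imbalance' as positive and all other classes as negative.
recall = TP/(TP+FN).
imbalance: TP=121, FN=30+36+29+30=125 → 121/246 = 0.4919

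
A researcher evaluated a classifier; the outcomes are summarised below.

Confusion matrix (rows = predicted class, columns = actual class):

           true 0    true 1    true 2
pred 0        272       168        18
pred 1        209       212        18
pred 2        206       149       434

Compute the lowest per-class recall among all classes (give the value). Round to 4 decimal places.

0.3959

Per-class recall (TP/(TP+FN)):
  0: TP=272, FN=209+206=415 → 272/687 = 0.39592
  1: TP=212, FN=168+149=317 → 212/529 = 0.40076
  2: TP=434, FN=18+18=36 → 434/470 = 0.92340
Lowest is class '0' with recall = 0.3959.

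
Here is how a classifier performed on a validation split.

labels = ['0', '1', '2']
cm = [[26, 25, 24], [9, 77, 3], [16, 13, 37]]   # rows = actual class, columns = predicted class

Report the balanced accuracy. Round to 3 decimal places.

0.591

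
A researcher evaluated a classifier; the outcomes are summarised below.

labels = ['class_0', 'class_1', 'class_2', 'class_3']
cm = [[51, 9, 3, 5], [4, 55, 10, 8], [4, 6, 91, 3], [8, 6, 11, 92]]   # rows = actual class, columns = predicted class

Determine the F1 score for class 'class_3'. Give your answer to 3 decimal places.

0.818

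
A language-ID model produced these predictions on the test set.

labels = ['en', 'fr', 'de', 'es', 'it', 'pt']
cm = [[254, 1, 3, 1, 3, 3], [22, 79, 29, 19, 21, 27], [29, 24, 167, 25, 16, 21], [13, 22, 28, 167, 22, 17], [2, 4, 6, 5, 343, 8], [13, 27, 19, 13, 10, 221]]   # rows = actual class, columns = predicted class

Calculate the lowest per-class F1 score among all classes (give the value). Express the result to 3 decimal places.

0.446

Per-class F1 score (2·TP/(2·TP+FP+FN)):
  en: TP=254, FP=22+29+13+2+13=79, FN=1+3+1+3+3=11 → 508/598 = 0.8495
  fr: TP=79, FP=1+24+22+4+27=78, FN=22+29+19+21+27=118 → 158/354 = 0.4463
  de: TP=167, FP=3+29+28+6+19=85, FN=29+24+25+16+21=115 → 334/534 = 0.6255
  es: TP=167, FP=1+19+25+5+13=63, FN=13+22+28+22+17=102 → 334/499 = 0.6693
  it: TP=343, FP=3+21+16+22+10=72, FN=2+4+6+5+8=25 → 686/783 = 0.8761
  pt: TP=221, FP=3+27+21+17+8=76, FN=13+27+19+13+10=82 → 442/600 = 0.7367
Lowest is class 'fr' with F1 score = 0.446.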